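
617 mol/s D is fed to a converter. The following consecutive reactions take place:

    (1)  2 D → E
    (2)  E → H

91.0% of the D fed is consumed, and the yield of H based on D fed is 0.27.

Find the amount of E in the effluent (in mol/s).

Conversion of D: D consumed = 2ξ₁ = 0.91 × 617 → ξ₁ = 280.7 mol/s.
Yield of H: 1ξ₂ / 617 = 0.27 → ξ₂ = 166.6 mol/s.
Outlet amounts (n = n₀ + Σ ν·ξ):
  D: 617 − 2(280.7) = 55.53
  E: 0 + 1(280.7) − 1(166.6) = 114.1
  H: 0 + 1(166.6) = 166.6

114 mol/s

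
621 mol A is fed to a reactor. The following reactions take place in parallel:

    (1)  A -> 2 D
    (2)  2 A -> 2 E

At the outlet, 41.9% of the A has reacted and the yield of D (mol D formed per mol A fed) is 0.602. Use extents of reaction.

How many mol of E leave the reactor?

Yield of D: 2ξ₁ / 621 = 0.602 → ξ₁ = 186.9 mol.
Conversion of A: 1ξ₁ + 2ξ₂ = 0.419 × 621 = 260.2 → ξ₂ = 36.64 mol.
Outlet amounts (n = n₀ + Σ ν·ξ):
  A: 621 − 1(186.9) − 2(36.64) = 360.8
  D: 0 + 2(186.9) = 373.8
  E: 0 + 2(36.64) = 73.28

73.3 mol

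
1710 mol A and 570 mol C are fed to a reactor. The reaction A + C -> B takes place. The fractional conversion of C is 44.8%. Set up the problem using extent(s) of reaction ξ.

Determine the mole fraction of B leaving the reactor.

0.126

C reacted = 0.448 × 570 = 255.4 mol; ν_C = −1, so ξ = 255.4/1 = 255.4 mol.
Outlet amounts (n = n₀ + ν ξ):
  A: 1710 − 1(255.4) = 1455
  C: 570 − 1(255.4) = 314.6
  B: 0 + 1(255.4) = 255.4
Total out = 2025 mol; y_B = 255.4 / 2025 = 0.1261.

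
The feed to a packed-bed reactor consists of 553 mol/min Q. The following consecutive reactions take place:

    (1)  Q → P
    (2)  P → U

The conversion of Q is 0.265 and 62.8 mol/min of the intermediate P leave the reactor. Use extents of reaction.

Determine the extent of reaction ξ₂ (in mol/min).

ξ₂ = 83.7 mol/min

Conversion of Q: Q consumed = 1ξ₁ = 0.265 × 553 → ξ₁ = 146.5 mol/min.
P balance: n_P = 0 + 1ξ₁ − 1ξ₂ = 62.8 → ξ₂ = (1·146.5 − 62.8)/1 = 83.75 mol/min.
Outlet amounts (n = n₀ + Σ ν·ξ):
  Q: 553 − 1(146.5) = 406.5
  P: 0 + 1(146.5) − 1(83.75) = 62.8
  U: 0 + 1(83.75) = 83.75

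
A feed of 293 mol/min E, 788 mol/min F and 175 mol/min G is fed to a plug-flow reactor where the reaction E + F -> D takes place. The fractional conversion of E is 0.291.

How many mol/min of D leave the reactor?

E reacted = 0.291 × 293 = 85.26 mol/min; ν_E = −1, so ξ = 85.26/1 = 85.26 mol/min.
Outlet amounts (n = n₀ + ν ξ):
  E: 293 − 1(85.26) = 207.7
  F: 788 − 1(85.26) = 702.7
  D: 0 + 1(85.26) = 85.26
  G: 175 (inert)

85.3 mol/min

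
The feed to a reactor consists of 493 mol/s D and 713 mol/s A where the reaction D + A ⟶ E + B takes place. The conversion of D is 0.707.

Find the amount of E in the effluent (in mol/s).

349 mol/s

D reacted = 0.707 × 493 = 348.6 mol/s; ν_D = −1, so ξ = 348.6/1 = 348.6 mol/s.
Outlet amounts (n = n₀ + ν ξ):
  D: 493 − 1(348.6) = 144.4
  A: 713 − 1(348.6) = 364.4
  E: 0 + 1(348.6) = 348.6
  B: 0 + 1(348.6) = 348.6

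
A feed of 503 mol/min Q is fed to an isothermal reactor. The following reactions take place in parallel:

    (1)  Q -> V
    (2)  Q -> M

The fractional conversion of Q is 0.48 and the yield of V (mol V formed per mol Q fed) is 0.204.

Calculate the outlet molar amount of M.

Yield of V: 1ξ₁ / 503 = 0.204 → ξ₁ = 102.6 mol/min.
Conversion of Q: 1ξ₁ + 1ξ₂ = 0.48 × 503 = 241.4 → ξ₂ = 138.8 mol/min.
Outlet amounts (n = n₀ + Σ ν·ξ):
  Q: 503 − 1(102.6) − 1(138.8) = 261.6
  V: 0 + 1(102.6) = 102.6
  M: 0 + 1(138.8) = 138.8

139 mol/min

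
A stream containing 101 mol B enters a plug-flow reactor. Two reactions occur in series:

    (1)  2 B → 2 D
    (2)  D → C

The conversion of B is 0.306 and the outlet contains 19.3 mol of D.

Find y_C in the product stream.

Conversion of B: B consumed = 2ξ₁ = 0.306 × 101 → ξ₁ = 15.45 mol.
D balance: n_D = 0 + 2ξ₁ − 1ξ₂ = 19.3 → ξ₂ = (2·15.45 − 19.3)/1 = 11.61 mol.
Outlet amounts (n = n₀ + Σ ν·ξ):
  B: 101 − 2(15.45) = 70.09
  D: 0 + 2(15.45) − 1(11.61) = 19.3
  C: 0 + 1(11.61) = 11.61
Total out = 101 mol; y_C = 11.61 / 101 = 0.1149.

0.115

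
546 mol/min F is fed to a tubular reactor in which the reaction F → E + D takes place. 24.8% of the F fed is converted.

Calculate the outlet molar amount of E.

135 mol/min

F reacted = 0.248 × 546 = 135.4 mol/min; ν_F = −1, so ξ = 135.4/1 = 135.4 mol/min.
Outlet amounts (n = n₀ + ν ξ):
  F: 546 − 1(135.4) = 410.6
  E: 0 + 1(135.4) = 135.4
  D: 0 + 1(135.4) = 135.4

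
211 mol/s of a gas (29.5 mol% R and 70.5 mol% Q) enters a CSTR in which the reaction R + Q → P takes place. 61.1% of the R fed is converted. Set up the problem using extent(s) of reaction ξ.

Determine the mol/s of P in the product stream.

38 mol/s

R reacted = 0.611 × 62.24 = 38.03 mol/s; ν_R = −1, so ξ = 38.03/1 = 38.03 mol/s.
Outlet amounts (n = n₀ + ν ξ):
  R: 62.24 − 1(38.03) = 24.21
  Q: 148.8 − 1(38.03) = 110.7
  P: 0 + 1(38.03) = 38.03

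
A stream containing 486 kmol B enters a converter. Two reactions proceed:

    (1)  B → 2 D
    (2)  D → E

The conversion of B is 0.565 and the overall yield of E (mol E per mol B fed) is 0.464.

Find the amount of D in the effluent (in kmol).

324 kmol

Conversion of B: B consumed = 1ξ₁ = 0.565 × 486 → ξ₁ = 274.6 kmol.
Yield of E: 1ξ₂ / 486 = 0.464 → ξ₂ = 225.5 kmol.
Outlet amounts (n = n₀ + Σ ν·ξ):
  B: 486 − 1(274.6) = 211.4
  D: 0 + 2(274.6) − 1(225.5) = 323.7
  E: 0 + 1(225.5) = 225.5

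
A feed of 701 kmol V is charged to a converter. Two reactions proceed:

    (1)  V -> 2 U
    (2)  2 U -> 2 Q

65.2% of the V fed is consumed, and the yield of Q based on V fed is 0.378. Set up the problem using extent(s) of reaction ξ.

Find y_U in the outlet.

0.561

Conversion of V: V consumed = 1ξ₁ = 0.652 × 701 → ξ₁ = 457.1 kmol.
Yield of Q: 2ξ₂ / 701 = 0.378 → ξ₂ = 132.5 kmol.
Outlet amounts (n = n₀ + Σ ν·ξ):
  V: 701 − 1(457.1) = 243.9
  U: 0 + 2(457.1) − 2(132.5) = 649.1
  Q: 0 + 2(132.5) = 265
Total out = 1158 kmol; y_U = 649.1 / 1158 = 0.5605.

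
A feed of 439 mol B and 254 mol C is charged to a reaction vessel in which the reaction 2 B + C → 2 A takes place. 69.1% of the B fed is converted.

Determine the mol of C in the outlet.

102 mol

B reacted = 0.691 × 439 = 303.3 mol; ν_B = −2, so ξ = 303.3/2 = 151.7 mol.
Outlet amounts (n = n₀ + ν ξ):
  B: 439 − 2(151.7) = 135.7
  C: 254 − 1(151.7) = 102.3
  A: 0 + 2(151.7) = 303.3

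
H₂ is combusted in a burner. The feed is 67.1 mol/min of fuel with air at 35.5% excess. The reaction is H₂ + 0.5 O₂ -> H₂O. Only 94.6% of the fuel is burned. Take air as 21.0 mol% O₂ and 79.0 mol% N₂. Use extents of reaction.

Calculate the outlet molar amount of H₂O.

63.5 mol/min

Stoichiometric O₂ = 0.5 × 67.1 = 33.55 mol/min; O₂ fed = 33.55 × 1.355 = 45.46 mol/min.
N₂ fed = 45.46 × 79/21 = 171 mol/min.
Fuel reacted = 0.946 × 67.1 → ξ = 63.48 mol/min.
Outlet (n = n₀ + ν ξ):
  H₂: 67.1 − 1(63.48) = 3.623
  O₂: 45.46 − 0.5(63.48) = 13.72
  N₂: 171 (inert)
  H₂O: 0 + 1(63.48) = 63.48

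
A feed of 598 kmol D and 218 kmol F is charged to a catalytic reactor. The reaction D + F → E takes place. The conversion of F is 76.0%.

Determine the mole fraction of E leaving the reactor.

F reacted = 0.76 × 218 = 165.7 kmol; ν_F = −1, so ξ = 165.7/1 = 165.7 kmol.
Outlet amounts (n = n₀ + ν ξ):
  D: 598 − 1(165.7) = 432.3
  F: 218 − 1(165.7) = 52.32
  E: 0 + 1(165.7) = 165.7
Total out = 650.3 kmol; y_E = 165.7 / 650.3 = 0.2548.

0.255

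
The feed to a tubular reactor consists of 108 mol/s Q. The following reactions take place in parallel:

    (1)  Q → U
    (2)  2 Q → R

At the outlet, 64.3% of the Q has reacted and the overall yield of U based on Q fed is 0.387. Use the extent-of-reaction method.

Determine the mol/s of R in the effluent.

13.8 mol/s

Yield of U: 1ξ₁ / 108 = 0.387 → ξ₁ = 41.8 mol/s.
Conversion of Q: 1ξ₁ + 2ξ₂ = 0.643 × 108 = 69.44 → ξ₂ = 13.82 mol/s.
Outlet amounts (n = n₀ + Σ ν·ξ):
  Q: 108 − 1(41.8) − 2(13.82) = 38.56
  U: 0 + 1(41.8) = 41.8
  R: 0 + 1(13.82) = 13.82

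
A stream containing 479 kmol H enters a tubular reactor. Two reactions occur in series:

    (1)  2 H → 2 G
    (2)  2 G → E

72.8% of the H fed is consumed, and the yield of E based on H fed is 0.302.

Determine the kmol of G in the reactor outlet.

59.4 kmol

Conversion of H: H consumed = 2ξ₁ = 0.728 × 479 → ξ₁ = 174.4 kmol.
Yield of E: 1ξ₂ / 479 = 0.302 → ξ₂ = 144.7 kmol.
Outlet amounts (n = n₀ + Σ ν·ξ):
  H: 479 − 2(174.4) = 130.3
  G: 0 + 2(174.4) − 2(144.7) = 59.4
  E: 0 + 1(144.7) = 144.7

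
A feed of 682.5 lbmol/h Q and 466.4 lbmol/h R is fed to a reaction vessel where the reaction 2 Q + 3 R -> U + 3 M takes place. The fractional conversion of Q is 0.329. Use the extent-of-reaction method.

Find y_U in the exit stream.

0.108

Q reacted = 0.329 × 682.5 = 224.5 lbmol/h; ν_Q = −2, so ξ = 224.5/2 = 112.3 lbmol/h.
Outlet amounts (n = n₀ + ν ξ):
  Q: 682.5 − 2(112.3) = 458
  R: 466.4 − 3(112.3) = 129.6
  U: 0 + 1(112.3) = 112.3
  M: 0 + 3(112.3) = 336.8
Total out = 1037 lbmol/h; y_U = 112.3 / 1037 = 0.1083.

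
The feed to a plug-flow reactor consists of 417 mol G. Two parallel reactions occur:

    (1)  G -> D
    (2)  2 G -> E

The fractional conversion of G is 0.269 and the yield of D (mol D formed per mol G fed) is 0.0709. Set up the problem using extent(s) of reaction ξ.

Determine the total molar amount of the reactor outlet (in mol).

Yield of D: 1ξ₁ / 417 = 0.0709 → ξ₁ = 29.57 mol.
Conversion of G: 1ξ₁ + 2ξ₂ = 0.269 × 417 = 112.2 → ξ₂ = 41.3 mol.
Outlet amounts (n = n₀ + Σ ν·ξ):
  G: 417 − 1(29.57) − 2(41.3) = 304.8
  D: 0 + 1(29.57) = 29.57
  E: 0 + 1(41.3) = 41.3
Total out = 304.8 + 29.57 + 41.3 = 375.7 mol.

376 mol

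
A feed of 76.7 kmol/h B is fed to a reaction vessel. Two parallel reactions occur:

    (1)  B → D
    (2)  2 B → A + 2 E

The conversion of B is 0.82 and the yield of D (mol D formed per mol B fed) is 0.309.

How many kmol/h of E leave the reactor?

39.2 kmol/h

Yield of D: 1ξ₁ / 76.7 = 0.309 → ξ₁ = 23.7 kmol/h.
Conversion of B: 1ξ₁ + 2ξ₂ = 0.82 × 76.7 = 62.89 → ξ₂ = 19.6 kmol/h.
Outlet amounts (n = n₀ + Σ ν·ξ):
  B: 76.7 − 1(23.7) − 2(19.6) = 13.81
  D: 0 + 1(23.7) = 23.7
  A: 0 + 1(19.6) = 19.6
  E: 0 + 2(19.6) = 39.19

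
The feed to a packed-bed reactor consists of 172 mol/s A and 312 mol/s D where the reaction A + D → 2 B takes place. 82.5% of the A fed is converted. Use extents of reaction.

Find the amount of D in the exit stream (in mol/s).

170 mol/s

A reacted = 0.825 × 172 = 141.9 mol/s; ν_A = −1, so ξ = 141.9/1 = 141.9 mol/s.
Outlet amounts (n = n₀ + ν ξ):
  A: 172 − 1(141.9) = 30.1
  D: 312 − 1(141.9) = 170.1
  B: 0 + 2(141.9) = 283.8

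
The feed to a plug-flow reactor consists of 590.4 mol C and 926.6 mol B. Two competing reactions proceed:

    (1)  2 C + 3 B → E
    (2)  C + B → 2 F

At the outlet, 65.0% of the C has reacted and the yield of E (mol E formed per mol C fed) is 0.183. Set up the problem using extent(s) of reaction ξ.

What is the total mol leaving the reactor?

1080 mol

Yield of E: 1ξ₁ / 590.4 = 0.183 → ξ₁ = 108 mol.
Conversion of C: 2ξ₁ + 1ξ₂ = 0.65 × 590.4 = 383.8 → ξ₂ = 167.7 mol.
Outlet amounts (n = n₀ + Σ ν·ξ):
  C: 590.4 − 2(108) − 1(167.7) = 206.6
  B: 926.6 − 3(108) − 1(167.7) = 434.8
  E: 0 + 1(108) = 108
  F: 0 + 2(167.7) = 335.3
Total out = 206.6 + 434.8 + 108 + 335.3 = 1085 mol.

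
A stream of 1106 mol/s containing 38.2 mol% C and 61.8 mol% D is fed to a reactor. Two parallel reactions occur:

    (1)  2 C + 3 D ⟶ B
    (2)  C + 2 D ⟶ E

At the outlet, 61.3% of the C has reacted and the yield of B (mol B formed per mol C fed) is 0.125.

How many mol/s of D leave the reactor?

218 mol/s

Yield of B: 1ξ₁ / 422.5 = 0.125 → ξ₁ = 52.81 mol/s.
Conversion of C: 2ξ₁ + 1ξ₂ = 0.613 × 422.5 = 259 → ξ₂ = 153.4 mol/s.
Outlet amounts (n = n₀ + Σ ν·ξ):
  C: 422.5 − 2(52.81) − 1(153.4) = 163.5
  D: 683.5 − 3(52.81) − 2(153.4) = 218.3
  B: 0 + 1(52.81) = 52.81
  E: 0 + 1(153.4) = 153.4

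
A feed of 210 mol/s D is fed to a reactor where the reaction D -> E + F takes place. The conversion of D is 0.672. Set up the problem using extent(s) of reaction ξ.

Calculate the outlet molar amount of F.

141 mol/s

D reacted = 0.672 × 210 = 141.1 mol/s; ν_D = −1, so ξ = 141.1/1 = 141.1 mol/s.
Outlet amounts (n = n₀ + ν ξ):
  D: 210 − 1(141.1) = 68.88
  E: 0 + 1(141.1) = 141.1
  F: 0 + 1(141.1) = 141.1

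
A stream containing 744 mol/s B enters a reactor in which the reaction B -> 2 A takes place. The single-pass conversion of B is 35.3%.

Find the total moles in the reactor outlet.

B reacted = 0.353 × 744 = 262.6 mol/s; ν_B = −1, so ξ = 262.6/1 = 262.6 mol/s.
Outlet amounts (n = n₀ + ν ξ):
  B: 744 − 1(262.6) = 481.4
  A: 0 + 2(262.6) = 525.3
Total out = 481.4 + 525.3 = 1007 mol/s.

1010 mol/s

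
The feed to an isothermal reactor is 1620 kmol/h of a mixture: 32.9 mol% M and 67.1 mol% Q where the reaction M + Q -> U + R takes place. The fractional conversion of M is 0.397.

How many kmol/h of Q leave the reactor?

875 kmol/h

M reacted = 0.397 × 533 = 211.6 kmol/h; ν_M = −1, so ξ = 211.6/1 = 211.6 kmol/h.
Outlet amounts (n = n₀ + ν ξ):
  M: 533 − 1(211.6) = 321.4
  Q: 1087 − 1(211.6) = 875.4
  U: 0 + 1(211.6) = 211.6
  R: 0 + 1(211.6) = 211.6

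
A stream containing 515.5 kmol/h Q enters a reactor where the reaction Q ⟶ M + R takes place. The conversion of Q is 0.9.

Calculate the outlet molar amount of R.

464 kmol/h

Q reacted = 0.9 × 515.5 = 463.9 kmol/h; ν_Q = −1, so ξ = 463.9/1 = 463.9 kmol/h.
Outlet amounts (n = n₀ + ν ξ):
  Q: 515.5 − 1(463.9) = 51.55
  M: 0 + 1(463.9) = 463.9
  R: 0 + 1(463.9) = 463.9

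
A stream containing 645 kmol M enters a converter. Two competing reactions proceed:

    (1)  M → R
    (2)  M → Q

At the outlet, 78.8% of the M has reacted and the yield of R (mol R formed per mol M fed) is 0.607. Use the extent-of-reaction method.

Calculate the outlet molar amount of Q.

117 kmol

Yield of R: 1ξ₁ / 645 = 0.607 → ξ₁ = 391.5 kmol.
Conversion of M: 1ξ₁ + 1ξ₂ = 0.788 × 645 = 508.3 → ξ₂ = 116.7 kmol.
Outlet amounts (n = n₀ + Σ ν·ξ):
  M: 645 − 1(391.5) − 1(116.7) = 136.7
  R: 0 + 1(391.5) = 391.5
  Q: 0 + 1(116.7) = 116.7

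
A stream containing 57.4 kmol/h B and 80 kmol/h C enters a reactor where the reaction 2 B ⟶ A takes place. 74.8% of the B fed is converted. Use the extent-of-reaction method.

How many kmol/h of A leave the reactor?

B reacted = 0.748 × 57.4 = 42.94 kmol/h; ν_B = −2, so ξ = 42.94/2 = 21.47 kmol/h.
Outlet amounts (n = n₀ + ν ξ):
  B: 57.4 − 2(21.47) = 14.46
  A: 0 + 1(21.47) = 21.47
  C: 80 (inert)

21.5 kmol/h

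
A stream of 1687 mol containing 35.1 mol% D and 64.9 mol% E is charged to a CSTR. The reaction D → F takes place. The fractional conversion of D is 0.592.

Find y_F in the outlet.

D reacted = 0.592 × 592.1 = 350.5 mol; ν_D = −1, so ξ = 350.5/1 = 350.5 mol.
Outlet amounts (n = n₀ + ν ξ):
  D: 592.1 − 1(350.5) = 241.6
  F: 0 + 1(350.5) = 350.5
  E: 1095 (inert)
Total out = 1687 mol; y_F = 350.5 / 1687 = 0.2078.

0.208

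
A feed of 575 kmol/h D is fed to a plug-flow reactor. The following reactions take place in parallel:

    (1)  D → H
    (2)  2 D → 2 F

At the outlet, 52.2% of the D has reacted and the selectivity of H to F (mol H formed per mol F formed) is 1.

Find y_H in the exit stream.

0.261

Conversion of D: D consumed = 0.522 × 575 = 300.2 kmol/h = 1ξ₁ + 2ξ₂.
Selectivity: 1ξ₁ / (2ξ₂) = 1 → ξ₁ = 2 ξ₂.
Substitute: (1·2 + 2) ξ₂ = 300.2 → ξ₂ = 75.04 kmol/h, ξ₁ = 150.1 kmol/h.
Outlet amounts (n = n₀ + Σ ν·ξ):
  D: 575 − 1(150.1) − 2(75.04) = 274.8
  H: 0 + 1(150.1) = 150.1
  F: 0 + 2(75.04) = 150.1
Total out = 575 kmol/h; y_H = 150.1 / 575 = 0.261.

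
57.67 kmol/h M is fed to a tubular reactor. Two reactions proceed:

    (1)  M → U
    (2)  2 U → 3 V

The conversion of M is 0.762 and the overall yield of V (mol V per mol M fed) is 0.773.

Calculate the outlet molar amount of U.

14.2 kmol/h

Conversion of M: M consumed = 1ξ₁ = 0.762 × 57.67 → ξ₁ = 43.94 kmol/h.
Yield of V: 3ξ₂ / 57.67 = 0.773 → ξ₂ = 14.86 kmol/h.
Outlet amounts (n = n₀ + Σ ν·ξ):
  M: 57.67 − 1(43.94) = 13.73
  U: 0 + 1(43.94) − 2(14.86) = 14.23
  V: 0 + 3(14.86) = 44.58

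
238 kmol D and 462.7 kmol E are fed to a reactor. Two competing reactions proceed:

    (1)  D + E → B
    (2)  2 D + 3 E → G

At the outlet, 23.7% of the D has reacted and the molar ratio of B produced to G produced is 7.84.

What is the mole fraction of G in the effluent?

0.00906

Conversion of D: D consumed = 0.237 × 238 = 56.41 kmol = 1ξ₁ + 2ξ₂.
Selectivity: 1ξ₁ / (1ξ₂) = 7.84 → ξ₁ = 7.84 ξ₂.
Substitute: (1·7.84 + 2) ξ₂ = 56.41 → ξ₂ = 5.732 kmol, ξ₁ = 44.94 kmol.
Outlet amounts (n = n₀ + Σ ν·ξ):
  D: 238 − 1(44.94) − 2(5.732) = 181.6
  E: 462.7 − 1(44.94) − 3(5.732) = 400.6
  B: 0 + 1(44.94) = 44.94
  G: 0 + 1(5.732) = 5.732
Total out = 632.8 kmol; y_G = 5.732 / 632.8 = 0.009058.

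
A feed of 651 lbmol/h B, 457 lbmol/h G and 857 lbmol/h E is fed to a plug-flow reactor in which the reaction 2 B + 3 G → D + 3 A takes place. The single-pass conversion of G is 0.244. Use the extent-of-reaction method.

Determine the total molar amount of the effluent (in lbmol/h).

G reacted = 0.244 × 457 = 111.5 lbmol/h; ν_G = −3, so ξ = 111.5/3 = 37.17 lbmol/h.
Outlet amounts (n = n₀ + ν ξ):
  B: 651 − 2(37.17) = 576.7
  G: 457 − 3(37.17) = 345.5
  D: 0 + 1(37.17) = 37.17
  A: 0 + 3(37.17) = 111.5
  E: 857 (inert)
Total out = 576.7 + 345.5 + 37.17 + 111.5 + 857 = 1928 lbmol/h.

1930 lbmol/h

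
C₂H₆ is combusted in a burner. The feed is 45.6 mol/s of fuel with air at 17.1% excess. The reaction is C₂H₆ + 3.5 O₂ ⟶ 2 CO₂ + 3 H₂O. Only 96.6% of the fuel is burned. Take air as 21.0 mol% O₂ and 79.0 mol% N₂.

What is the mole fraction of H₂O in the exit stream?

0.138

Stoichiometric O₂ = 3.5 × 45.6 = 159.6 mol/s; O₂ fed = 159.6 × 1.171 = 186.9 mol/s.
N₂ fed = 186.9 × 79/21 = 703.1 mol/s.
Fuel reacted = 0.966 × 45.6 → ξ = 44.05 mol/s.
Outlet (n = n₀ + ν ξ):
  C₂H₆: 45.6 − 1(44.05) = 1.55
  O₂: 186.9 − 3.5(44.05) = 32.72
  N₂: 703.1 (inert)
  CO₂: 0 + 2(44.05) = 88.1
  H₂O: 0 + 3(44.05) = 132.1
Total out = 957.6 mol/s; y_H₂O = 132.1 / 957.6 = 0.138.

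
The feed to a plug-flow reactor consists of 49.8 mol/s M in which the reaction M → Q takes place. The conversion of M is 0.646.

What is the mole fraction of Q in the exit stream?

M reacted = 0.646 × 49.8 = 32.17 mol/s; ν_M = −1, so ξ = 32.17/1 = 32.17 mol/s.
Outlet amounts (n = n₀ + ν ξ):
  M: 49.8 − 1(32.17) = 17.63
  Q: 0 + 1(32.17) = 32.17
Total out = 49.8 mol/s; y_Q = 32.17 / 49.8 = 0.646.

0.646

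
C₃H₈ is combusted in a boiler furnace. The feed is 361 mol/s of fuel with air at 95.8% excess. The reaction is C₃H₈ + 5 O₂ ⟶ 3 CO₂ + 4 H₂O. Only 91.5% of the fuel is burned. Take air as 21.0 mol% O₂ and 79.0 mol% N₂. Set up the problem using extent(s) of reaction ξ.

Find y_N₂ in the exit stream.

Stoichiometric O₂ = 5 × 361 = 1805 mol/s; O₂ fed = 1805 × 1.958 = 3534 mol/s.
N₂ fed = 3534 × 79/21 = 13300 mol/s.
Fuel reacted = 0.915 × 361 → ξ = 330.3 mol/s.
Outlet (n = n₀ + ν ξ):
  C₃H₈: 361 − 1(330.3) = 30.69
  O₂: 3534 − 5(330.3) = 1883
  N₂: 13300 (inert)
  CO₂: 0 + 3(330.3) = 990.9
  H₂O: 0 + 4(330.3) = 1321
Total out = 17520 mol/s; y_N₂ = 13300 / 17520 = 0.7588.

0.759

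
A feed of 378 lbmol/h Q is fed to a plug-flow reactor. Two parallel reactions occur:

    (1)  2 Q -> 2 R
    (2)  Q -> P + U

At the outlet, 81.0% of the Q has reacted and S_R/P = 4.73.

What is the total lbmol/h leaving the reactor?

431 lbmol/h

Conversion of Q: Q consumed = 0.81 × 378 = 306.2 lbmol/h = 2ξ₁ + 1ξ₂.
Selectivity: 2ξ₁ / (1ξ₂) = 4.73 → ξ₁ = 2.365 ξ₂.
Substitute: (2·2.365 + 1) ξ₂ = 306.2 → ξ₂ = 53.43 lbmol/h, ξ₁ = 126.4 lbmol/h.
Outlet amounts (n = n₀ + Σ ν·ξ):
  Q: 378 − 2(126.4) − 1(53.43) = 71.82
  R: 0 + 2(126.4) = 252.7
  P: 0 + 1(53.43) = 53.43
  U: 0 + 1(53.43) = 53.43
Total out = 71.82 + 252.7 + 53.43 + 53.43 = 431.4 lbmol/h.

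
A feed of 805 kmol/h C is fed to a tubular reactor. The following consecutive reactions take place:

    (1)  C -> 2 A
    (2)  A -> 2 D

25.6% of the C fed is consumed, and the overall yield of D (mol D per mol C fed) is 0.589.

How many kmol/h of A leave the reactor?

175 kmol/h

Conversion of C: C consumed = 1ξ₁ = 0.256 × 805 → ξ₁ = 206.1 kmol/h.
Yield of D: 2ξ₂ / 805 = 0.589 → ξ₂ = 237.1 kmol/h.
Outlet amounts (n = n₀ + Σ ν·ξ):
  C: 805 − 1(206.1) = 598.9
  A: 0 + 2(206.1) − 1(237.1) = 175.1
  D: 0 + 2(237.1) = 474.1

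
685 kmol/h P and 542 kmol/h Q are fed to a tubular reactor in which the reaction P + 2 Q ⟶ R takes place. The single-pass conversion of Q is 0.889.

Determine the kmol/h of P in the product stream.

Q reacted = 0.889 × 542 = 481.8 kmol/h; ν_Q = −2, so ξ = 481.8/2 = 240.9 kmol/h.
Outlet amounts (n = n₀ + ν ξ):
  P: 685 − 1(240.9) = 444.1
  Q: 542 − 2(240.9) = 60.16
  R: 0 + 1(240.9) = 240.9

444 kmol/h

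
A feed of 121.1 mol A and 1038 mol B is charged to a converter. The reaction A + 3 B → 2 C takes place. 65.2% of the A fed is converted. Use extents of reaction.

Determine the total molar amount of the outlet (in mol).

A reacted = 0.652 × 121.1 = 78.96 mol; ν_A = −1, so ξ = 78.96/1 = 78.96 mol.
Outlet amounts (n = n₀ + ν ξ):
  A: 121.1 − 1(78.96) = 42.14
  B: 1038 − 3(78.96) = 801.1
  C: 0 + 2(78.96) = 157.9
Total out = 42.14 + 801.1 + 157.9 = 1001 mol.

1000 mol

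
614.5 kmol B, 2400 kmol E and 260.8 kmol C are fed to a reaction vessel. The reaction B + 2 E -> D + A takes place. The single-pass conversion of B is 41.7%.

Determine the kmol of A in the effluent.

B reacted = 0.417 × 614.5 = 256.2 kmol; ν_B = −1, so ξ = 256.2/1 = 256.2 kmol.
Outlet amounts (n = n₀ + ν ξ):
  B: 614.5 − 1(256.2) = 358.3
  E: 2400 − 2(256.2) = 1888
  D: 0 + 1(256.2) = 256.2
  A: 0 + 1(256.2) = 256.2
  C: 260.8 (inert)

256 kmol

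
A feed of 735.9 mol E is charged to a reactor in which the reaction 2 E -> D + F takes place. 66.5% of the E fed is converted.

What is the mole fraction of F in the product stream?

E reacted = 0.665 × 735.9 = 489.4 mol; ν_E = −2, so ξ = 489.4/2 = 244.7 mol.
Outlet amounts (n = n₀ + ν ξ):
  E: 735.9 − 2(244.7) = 246.5
  D: 0 + 1(244.7) = 244.7
  F: 0 + 1(244.7) = 244.7
Total out = 735.9 mol; y_F = 244.7 / 735.9 = 0.3325.

0.333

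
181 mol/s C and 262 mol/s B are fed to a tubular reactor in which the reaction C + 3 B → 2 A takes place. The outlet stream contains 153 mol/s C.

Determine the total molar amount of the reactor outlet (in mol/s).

For C: n = n₀ − 1ξ → 153 = 181 − 1ξ, giving ξ = 28 mol/s.
Outlet amounts (n = n₀ + ν ξ):
  C: 181 − 1(28) = 153
  B: 262 − 3(28) = 178
  A: 0 + 2(28) = 56
Total out = 153 + 178 + 56 = 387 mol/s.

387 mol/s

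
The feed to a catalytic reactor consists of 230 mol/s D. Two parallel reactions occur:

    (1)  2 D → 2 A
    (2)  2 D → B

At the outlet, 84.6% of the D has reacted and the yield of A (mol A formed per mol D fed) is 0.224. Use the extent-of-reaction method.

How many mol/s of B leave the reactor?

Yield of A: 2ξ₁ / 230 = 0.224 → ξ₁ = 25.76 mol/s.
Conversion of D: 2ξ₁ + 2ξ₂ = 0.846 × 230 = 194.6 → ξ₂ = 71.53 mol/s.
Outlet amounts (n = n₀ + Σ ν·ξ):
  D: 230 − 2(25.76) − 2(71.53) = 35.42
  A: 0 + 2(25.76) = 51.52
  B: 0 + 1(71.53) = 71.53

71.5 mol/s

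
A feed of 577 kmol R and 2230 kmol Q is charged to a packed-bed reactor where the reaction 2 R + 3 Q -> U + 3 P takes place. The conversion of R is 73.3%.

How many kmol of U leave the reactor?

R reacted = 0.733 × 577 = 422.9 kmol; ν_R = −2, so ξ = 422.9/2 = 211.5 kmol.
Outlet amounts (n = n₀ + ν ξ):
  R: 577 − 2(211.5) = 154.1
  Q: 2230 − 3(211.5) = 1596
  U: 0 + 1(211.5) = 211.5
  P: 0 + 3(211.5) = 634.4

211 kmol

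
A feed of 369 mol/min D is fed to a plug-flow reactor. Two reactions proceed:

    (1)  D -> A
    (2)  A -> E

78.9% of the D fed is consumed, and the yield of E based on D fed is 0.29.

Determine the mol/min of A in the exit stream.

184 mol/min

Conversion of D: D consumed = 1ξ₁ = 0.789 × 369 → ξ₁ = 291.1 mol/min.
Yield of E: 1ξ₂ / 369 = 0.29 → ξ₂ = 107 mol/min.
Outlet amounts (n = n₀ + Σ ν·ξ):
  D: 369 − 1(291.1) = 77.86
  A: 0 + 1(291.1) − 1(107) = 184.1
  E: 0 + 1(107) = 107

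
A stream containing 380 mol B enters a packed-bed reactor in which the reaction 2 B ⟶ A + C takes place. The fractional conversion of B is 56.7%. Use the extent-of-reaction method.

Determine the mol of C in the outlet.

B reacted = 0.567 × 380 = 215.5 mol; ν_B = −2, so ξ = 215.5/2 = 107.7 mol.
Outlet amounts (n = n₀ + ν ξ):
  B: 380 − 2(107.7) = 164.5
  A: 0 + 1(107.7) = 107.7
  C: 0 + 1(107.7) = 107.7

108 mol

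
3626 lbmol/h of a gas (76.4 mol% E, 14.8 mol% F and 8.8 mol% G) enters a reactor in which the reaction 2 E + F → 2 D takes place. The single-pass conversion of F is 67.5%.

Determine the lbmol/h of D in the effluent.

724 lbmol/h

F reacted = 0.675 × 536.6 = 362.2 lbmol/h; ν_F = −1, so ξ = 362.2/1 = 362.2 lbmol/h.
Outlet amounts (n = n₀ + ν ξ):
  E: 2770 − 2(362.2) = 2046
  F: 536.6 − 1(362.2) = 174.4
  D: 0 + 2(362.2) = 724.5
  G: 319.1 (inert)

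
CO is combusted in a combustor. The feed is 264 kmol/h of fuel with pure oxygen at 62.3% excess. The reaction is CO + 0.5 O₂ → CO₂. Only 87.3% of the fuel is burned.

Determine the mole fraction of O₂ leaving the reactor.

Stoichiometric O₂ = 0.5 × 264 = 132 kmol/h; O₂ fed = 132 × 1.623 = 214.2 kmol/h.
Fuel reacted = 0.873 × 264 → ξ = 230.5 kmol/h.
Outlet (n = n₀ + ν ξ):
  CO: 264 − 1(230.5) = 33.53
  O₂: 214.2 − 0.5(230.5) = 99
  CO₂: 0 + 1(230.5) = 230.5
Total out = 363 kmol/h; y_O₂ = 99 / 363 = 0.2727.

0.273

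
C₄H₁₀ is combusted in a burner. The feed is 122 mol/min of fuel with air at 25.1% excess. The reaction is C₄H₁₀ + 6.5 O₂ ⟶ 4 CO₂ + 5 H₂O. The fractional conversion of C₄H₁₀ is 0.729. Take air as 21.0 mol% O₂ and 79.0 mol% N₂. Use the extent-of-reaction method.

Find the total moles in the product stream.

Stoichiometric O₂ = 6.5 × 122 = 793 mol/min; O₂ fed = 793 × 1.251 = 992 mol/min.
N₂ fed = 992 × 79/21 = 3732 mol/min.
Fuel reacted = 0.729 × 122 → ξ = 88.94 mol/min.
Outlet (n = n₀ + ν ξ):
  C₄H₁₀: 122 − 1(88.94) = 33.06
  O₂: 992 − 6.5(88.94) = 413.9
  N₂: 3732 (inert)
  CO₂: 0 + 4(88.94) = 355.8
  H₂O: 0 + 5(88.94) = 444.7
Total out = 33.06 + 413.9 + 3732 + 355.8 + 444.7 = 4979 mol/min.

4980 mol/min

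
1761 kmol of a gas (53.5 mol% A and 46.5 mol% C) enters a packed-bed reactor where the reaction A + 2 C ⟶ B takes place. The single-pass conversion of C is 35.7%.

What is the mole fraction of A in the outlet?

C reacted = 0.357 × 818.9 = 292.3 kmol; ν_C = −2, so ξ = 292.3/2 = 146.2 kmol.
Outlet amounts (n = n₀ + ν ξ):
  A: 942.1 − 1(146.2) = 796
  C: 818.9 − 2(146.2) = 526.5
  B: 0 + 1(146.2) = 146.2
Total out = 1469 kmol; y_A = 796 / 1469 = 0.542.

0.542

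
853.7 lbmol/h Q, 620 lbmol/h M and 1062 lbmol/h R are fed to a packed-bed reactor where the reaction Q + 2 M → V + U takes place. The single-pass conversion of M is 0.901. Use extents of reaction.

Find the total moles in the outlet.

2260 lbmol/h

M reacted = 0.901 × 620 = 558.6 lbmol/h; ν_M = −2, so ξ = 558.6/2 = 279.3 lbmol/h.
Outlet amounts (n = n₀ + ν ξ):
  Q: 853.7 − 1(279.3) = 574.4
  M: 620 − 2(279.3) = 61.38
  V: 0 + 1(279.3) = 279.3
  U: 0 + 1(279.3) = 279.3
  R: 1062 (inert)
Total out = 574.4 + 61.38 + 279.3 + 279.3 + 1062 = 2256 lbmol/h.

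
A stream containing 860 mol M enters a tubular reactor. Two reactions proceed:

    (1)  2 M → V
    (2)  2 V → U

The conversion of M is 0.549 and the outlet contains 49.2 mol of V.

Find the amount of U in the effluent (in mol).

Conversion of M: M consumed = 2ξ₁ = 0.549 × 860 → ξ₁ = 236.1 mol.
V balance: n_V = 0 + 1ξ₁ − 2ξ₂ = 49.2 → ξ₂ = (1·236.1 − 49.2)/2 = 93.44 mol.
Outlet amounts (n = n₀ + Σ ν·ξ):
  M: 860 − 2(236.1) = 387.9
  V: 0 + 1(236.1) − 2(93.44) = 49.2
  U: 0 + 1(93.44) = 93.44

93.4 mol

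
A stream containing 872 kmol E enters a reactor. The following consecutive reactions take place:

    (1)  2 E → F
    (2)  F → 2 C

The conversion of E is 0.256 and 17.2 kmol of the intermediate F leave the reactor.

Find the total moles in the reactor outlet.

855 kmol

Conversion of E: E consumed = 2ξ₁ = 0.256 × 872 → ξ₁ = 111.6 kmol.
F balance: n_F = 0 + 1ξ₁ − 1ξ₂ = 17.2 → ξ₂ = (1·111.6 − 17.2)/1 = 94.42 kmol.
Outlet amounts (n = n₀ + Σ ν·ξ):
  E: 872 − 2(111.6) = 648.8
  F: 0 + 1(111.6) − 1(94.42) = 17.2
  C: 0 + 2(94.42) = 188.8
Total out = 648.8 + 17.2 + 188.8 = 854.8 kmol.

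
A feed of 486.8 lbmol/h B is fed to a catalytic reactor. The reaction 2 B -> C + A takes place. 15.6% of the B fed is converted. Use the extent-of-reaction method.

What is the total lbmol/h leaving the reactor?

B reacted = 0.156 × 486.8 = 75.94 lbmol/h; ν_B = −2, so ξ = 75.94/2 = 37.97 lbmol/h.
Outlet amounts (n = n₀ + ν ξ):
  B: 486.8 − 2(37.97) = 410.9
  C: 0 + 1(37.97) = 37.97
  A: 0 + 1(37.97) = 37.97
Total out = 410.9 + 37.97 + 37.97 = 486.8 lbmol/h.

487 lbmol/h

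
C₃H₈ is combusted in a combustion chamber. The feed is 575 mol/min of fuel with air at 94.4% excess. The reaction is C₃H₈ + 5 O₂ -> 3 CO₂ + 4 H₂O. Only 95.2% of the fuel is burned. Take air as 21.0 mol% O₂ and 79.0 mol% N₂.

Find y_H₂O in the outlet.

0.0789

Stoichiometric O₂ = 5 × 575 = 2875 mol/min; O₂ fed = 2875 × 1.944 = 5589 mol/min.
N₂ fed = 5589 × 79/21 = 21030 mol/min.
Fuel reacted = 0.952 × 575 → ξ = 547.4 mol/min.
Outlet (n = n₀ + ν ξ):
  C₃H₈: 575 − 1(547.4) = 27.6
  O₂: 5589 − 5(547.4) = 2852
  N₂: 21030 (inert)
  CO₂: 0 + 3(547.4) = 1642
  H₂O: 0 + 4(547.4) = 2190
Total out = 27740 mol/min; y_H₂O = 2190 / 27740 = 0.07894.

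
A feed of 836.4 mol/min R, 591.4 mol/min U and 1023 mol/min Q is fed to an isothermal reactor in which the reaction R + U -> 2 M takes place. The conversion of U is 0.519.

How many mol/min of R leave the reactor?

529 mol/min

U reacted = 0.519 × 591.4 = 306.9 mol/min; ν_U = −1, so ξ = 306.9/1 = 306.9 mol/min.
Outlet amounts (n = n₀ + ν ξ):
  R: 836.4 − 1(306.9) = 529.5
  U: 591.4 − 1(306.9) = 284.5
  M: 0 + 2(306.9) = 613.9
  Q: 1023 (inert)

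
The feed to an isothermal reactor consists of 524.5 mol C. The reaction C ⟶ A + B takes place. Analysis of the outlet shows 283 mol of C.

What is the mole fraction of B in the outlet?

0.315

For C: n = n₀ − 1ξ → 283 = 524.5 − 1ξ, giving ξ = 241.5 mol.
Outlet amounts (n = n₀ + ν ξ):
  C: 524.5 − 1(241.5) = 283
  A: 0 + 1(241.5) = 241.5
  B: 0 + 1(241.5) = 241.5
Total out = 766 mol; y_B = 241.5 / 766 = 0.3153.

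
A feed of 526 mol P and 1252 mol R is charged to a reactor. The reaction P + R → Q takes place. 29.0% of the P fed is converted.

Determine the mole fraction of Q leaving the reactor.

P reacted = 0.29 × 526 = 152.5 mol; ν_P = −1, so ξ = 152.5/1 = 152.5 mol.
Outlet amounts (n = n₀ + ν ξ):
  P: 526 − 1(152.5) = 373.5
  R: 1252 − 1(152.5) = 1099
  Q: 0 + 1(152.5) = 152.5
Total out = 1625 mol; y_Q = 152.5 / 1625 = 0.09384.

0.0938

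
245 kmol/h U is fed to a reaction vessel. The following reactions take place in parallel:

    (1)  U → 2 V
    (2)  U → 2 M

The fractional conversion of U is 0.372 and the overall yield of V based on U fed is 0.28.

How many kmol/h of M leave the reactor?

114 kmol/h

Yield of V: 2ξ₁ / 245 = 0.28 → ξ₁ = 34.3 kmol/h.
Conversion of U: 1ξ₁ + 1ξ₂ = 0.372 × 245 = 91.14 → ξ₂ = 56.84 kmol/h.
Outlet amounts (n = n₀ + Σ ν·ξ):
  U: 245 − 1(34.3) − 1(56.84) = 153.9
  V: 0 + 2(34.3) = 68.6
  M: 0 + 2(56.84) = 113.7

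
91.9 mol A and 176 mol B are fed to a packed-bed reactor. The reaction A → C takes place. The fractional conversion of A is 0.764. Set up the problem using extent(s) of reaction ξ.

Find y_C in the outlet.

A reacted = 0.764 × 91.9 = 70.21 mol; ν_A = −1, so ξ = 70.21/1 = 70.21 mol.
Outlet amounts (n = n₀ + ν ξ):
  A: 91.9 − 1(70.21) = 21.69
  C: 0 + 1(70.21) = 70.21
  B: 176 (inert)
Total out = 267.9 mol; y_C = 70.21 / 267.9 = 0.2621.

0.262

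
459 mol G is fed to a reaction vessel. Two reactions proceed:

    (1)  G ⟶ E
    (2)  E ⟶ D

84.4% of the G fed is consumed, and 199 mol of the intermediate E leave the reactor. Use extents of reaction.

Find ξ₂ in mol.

ξ₂ = 188 mol

Conversion of G: G consumed = 1ξ₁ = 0.844 × 459 → ξ₁ = 387.4 mol.
E balance: n_E = 0 + 1ξ₁ − 1ξ₂ = 199 → ξ₂ = (1·387.4 − 199)/1 = 188.4 mol.
Outlet amounts (n = n₀ + Σ ν·ξ):
  G: 459 − 1(387.4) = 71.6
  E: 0 + 1(387.4) − 1(188.4) = 199
  D: 0 + 1(188.4) = 188.4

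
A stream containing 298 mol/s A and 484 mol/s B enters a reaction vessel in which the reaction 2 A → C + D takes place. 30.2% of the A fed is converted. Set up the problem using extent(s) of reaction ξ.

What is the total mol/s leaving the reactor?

782 mol/s

A reacted = 0.302 × 298 = 90 mol/s; ν_A = −2, so ξ = 90/2 = 45 mol/s.
Outlet amounts (n = n₀ + ν ξ):
  A: 298 − 2(45) = 208
  C: 0 + 1(45) = 45
  D: 0 + 1(45) = 45
  B: 484 (inert)
Total out = 208 + 45 + 45 + 484 = 782 mol/s.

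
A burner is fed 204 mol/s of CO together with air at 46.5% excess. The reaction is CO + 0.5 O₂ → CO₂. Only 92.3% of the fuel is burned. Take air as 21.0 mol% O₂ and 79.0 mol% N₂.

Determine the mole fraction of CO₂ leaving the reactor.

Stoichiometric O₂ = 0.5 × 204 = 102 mol/s; O₂ fed = 102 × 1.465 = 149.4 mol/s.
N₂ fed = 149.4 × 79/21 = 562.1 mol/s.
Fuel reacted = 0.923 × 204 → ξ = 188.3 mol/s.
Outlet (n = n₀ + ν ξ):
  CO: 204 − 1(188.3) = 15.71
  O₂: 149.4 − 0.5(188.3) = 55.28
  N₂: 562.1 (inert)
  CO₂: 0 + 1(188.3) = 188.3
Total out = 821.4 mol/s; y_CO₂ = 188.3 / 821.4 = 0.2292.

0.229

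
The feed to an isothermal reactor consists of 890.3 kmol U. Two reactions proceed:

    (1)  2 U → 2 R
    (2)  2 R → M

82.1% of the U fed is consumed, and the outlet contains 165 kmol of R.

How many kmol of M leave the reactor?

Conversion of U: U consumed = 2ξ₁ = 0.821 × 890.3 → ξ₁ = 365.5 kmol.
R balance: n_R = 0 + 2ξ₁ − 2ξ₂ = 165 → ξ₂ = (2·365.5 − 165)/2 = 283 kmol.
Outlet amounts (n = n₀ + Σ ν·ξ):
  U: 890.3 − 2(365.5) = 159.4
  R: 0 + 2(365.5) − 2(283) = 165
  M: 0 + 1(283) = 283

283 kmol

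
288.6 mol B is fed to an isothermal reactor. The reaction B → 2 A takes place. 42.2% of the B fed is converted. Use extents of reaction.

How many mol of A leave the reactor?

244 mol

B reacted = 0.422 × 288.6 = 121.8 mol; ν_B = −1, so ξ = 121.8/1 = 121.8 mol.
Outlet amounts (n = n₀ + ν ξ):
  B: 288.6 − 1(121.8) = 166.8
  A: 0 + 2(121.8) = 243.6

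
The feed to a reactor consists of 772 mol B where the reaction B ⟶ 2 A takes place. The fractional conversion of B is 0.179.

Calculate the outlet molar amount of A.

276 mol

B reacted = 0.179 × 772 = 138.2 mol; ν_B = −1, so ξ = 138.2/1 = 138.2 mol.
Outlet amounts (n = n₀ + ν ξ):
  B: 772 − 1(138.2) = 633.8
  A: 0 + 2(138.2) = 276.4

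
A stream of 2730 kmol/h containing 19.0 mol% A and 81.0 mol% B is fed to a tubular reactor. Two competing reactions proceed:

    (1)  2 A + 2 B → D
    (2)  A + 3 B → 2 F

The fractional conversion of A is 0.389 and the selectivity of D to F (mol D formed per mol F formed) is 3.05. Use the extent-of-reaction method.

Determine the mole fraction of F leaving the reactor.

Conversion of A: A consumed = 0.389 × 518.7 = 201.8 kmol/h = 2ξ₁ + 1ξ₂.
Selectivity: 1ξ₁ / (2ξ₂) = 3.05 → ξ₁ = 6.1 ξ₂.
Substitute: (2·6.1 + 1) ξ₂ = 201.8 → ξ₂ = 15.29 kmol/h, ξ₁ = 93.24 kmol/h.
Outlet amounts (n = n₀ + Σ ν·ξ):
  A: 518.7 − 2(93.24) − 1(15.29) = 316.9
  B: 2211 − 2(93.24) − 3(15.29) = 1979
  D: 0 + 1(93.24) = 93.24
  F: 0 + 2(15.29) = 30.57
Total out = 2420 kmol/h; y_F = 30.57 / 2420 = 0.01263.

0.0126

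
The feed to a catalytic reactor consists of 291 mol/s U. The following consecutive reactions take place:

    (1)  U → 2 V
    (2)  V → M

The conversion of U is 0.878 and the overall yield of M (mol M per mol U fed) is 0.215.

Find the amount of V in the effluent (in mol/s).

448 mol/s

Conversion of U: U consumed = 1ξ₁ = 0.878 × 291 → ξ₁ = 255.5 mol/s.
Yield of M: 1ξ₂ / 291 = 0.215 → ξ₂ = 62.56 mol/s.
Outlet amounts (n = n₀ + Σ ν·ξ):
  U: 291 − 1(255.5) = 35.5
  V: 0 + 2(255.5) − 1(62.56) = 448.4
  M: 0 + 1(62.56) = 62.56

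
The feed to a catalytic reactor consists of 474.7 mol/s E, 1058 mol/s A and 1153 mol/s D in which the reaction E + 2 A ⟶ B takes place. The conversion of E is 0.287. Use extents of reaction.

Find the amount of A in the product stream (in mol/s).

786 mol/s

E reacted = 0.287 × 474.7 = 136.2 mol/s; ν_E = −1, so ξ = 136.2/1 = 136.2 mol/s.
Outlet amounts (n = n₀ + ν ξ):
  E: 474.7 − 1(136.2) = 338.5
  A: 1058 − 2(136.2) = 785.5
  B: 0 + 1(136.2) = 136.2
  D: 1153 (inert)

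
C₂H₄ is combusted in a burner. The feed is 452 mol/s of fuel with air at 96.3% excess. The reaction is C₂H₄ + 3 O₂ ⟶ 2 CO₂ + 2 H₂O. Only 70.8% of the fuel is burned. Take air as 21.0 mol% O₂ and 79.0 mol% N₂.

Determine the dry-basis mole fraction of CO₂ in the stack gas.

0.0513

Stoichiometric O₂ = 3 × 452 = 1356 mol/s; O₂ fed = 1356 × 1.963 = 2662 mol/s.
N₂ fed = 2662 × 79/21 = 10010 mol/s.
Fuel reacted = 0.708 × 452 → ξ = 320 mol/s.
Outlet (n = n₀ + ν ξ):
  C₂H₄: 452 − 1(320) = 132
  O₂: 2662 − 3(320) = 1702
  N₂: 10010 (inert)
  CO₂: 0 + 2(320) = 640
  H₂O: 0 + 2(320) = 640
Dry total = 12490 mol/s; y_CO₂ (dry) = 640 / 12490 = 0.05125.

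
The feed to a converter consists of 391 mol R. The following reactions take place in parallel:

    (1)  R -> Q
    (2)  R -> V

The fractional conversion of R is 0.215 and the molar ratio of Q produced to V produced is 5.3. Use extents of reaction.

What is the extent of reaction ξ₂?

Conversion of R: R consumed = 0.215 × 391 = 84.06 mol = 1ξ₁ + 1ξ₂.
Selectivity: 1ξ₁ / (1ξ₂) = 5.3 → ξ₁ = 5.3 ξ₂.
Substitute: (1·5.3 + 1) ξ₂ = 84.06 → ξ₂ = 13.34 mol, ξ₁ = 70.72 mol.
Outlet amounts (n = n₀ + Σ ν·ξ):
  R: 391 − 1(70.72) − 1(13.34) = 306.9
  Q: 0 + 1(70.72) = 70.72
  V: 0 + 1(13.34) = 13.34

ξ₂ = 13.3 mol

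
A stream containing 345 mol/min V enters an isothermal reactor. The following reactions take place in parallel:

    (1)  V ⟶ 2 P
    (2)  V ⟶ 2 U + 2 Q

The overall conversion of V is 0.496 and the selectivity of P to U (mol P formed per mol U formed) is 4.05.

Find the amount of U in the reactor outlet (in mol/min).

Conversion of V: V consumed = 0.496 × 345 = 171.1 mol/min = 1ξ₁ + 1ξ₂.
Selectivity: 2ξ₁ / (2ξ₂) = 4.05 → ξ₁ = 4.05 ξ₂.
Substitute: (1·4.05 + 1) ξ₂ = 171.1 → ξ₂ = 33.89 mol/min, ξ₁ = 137.2 mol/min.
Outlet amounts (n = n₀ + Σ ν·ξ):
  V: 345 − 1(137.2) − 1(33.89) = 173.9
  P: 0 + 2(137.2) = 274.5
  U: 0 + 2(33.89) = 67.77
  Q: 0 + 2(33.89) = 67.77

67.8 mol/min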